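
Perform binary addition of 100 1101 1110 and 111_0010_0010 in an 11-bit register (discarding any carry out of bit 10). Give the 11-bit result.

10000000000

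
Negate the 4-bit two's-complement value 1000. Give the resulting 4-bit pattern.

Invert: 0111. Add 1: 1000.
(1000 is the minimum value -8; its negation overflows and yields itself.)

1000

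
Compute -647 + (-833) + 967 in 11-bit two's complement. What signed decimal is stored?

-513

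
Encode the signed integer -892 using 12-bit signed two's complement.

110010000100

|-892| = 892 = 001101111100 in 12 bits.
Invert the bits: 110010000011. Add 1: 110010000100.
Check: 110010000100 reads as 3204 − 4096 = -892.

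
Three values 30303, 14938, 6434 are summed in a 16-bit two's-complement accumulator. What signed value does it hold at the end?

-13861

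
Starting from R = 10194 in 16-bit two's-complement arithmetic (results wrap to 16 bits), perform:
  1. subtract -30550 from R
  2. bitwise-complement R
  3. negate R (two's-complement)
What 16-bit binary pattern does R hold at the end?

Start: R = 10194 = 0010011111010010.
R = 10194 − (-30550) = 40744; wraps to -24792 = 1001111100101000
R = NOT 1001111100101000 = 0110000011010111 = 24791
R = −(24791) = -24791 = 1001111100101001

1001111100101001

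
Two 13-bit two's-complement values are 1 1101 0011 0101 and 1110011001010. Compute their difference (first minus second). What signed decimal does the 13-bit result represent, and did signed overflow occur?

107; no overflow

1 1101 0011 0101 → 1110100110101 = -715 (signed)
1110011001010 = -822 (signed)
Subtract via negate-and-add: invert 1110011001010 + 1 = 0001100110110 (i.e. 822).
  1110100110101
+ 0001100110110
= 0000001101011  (discard carry-out 1)
Result 0000001101011: MSB = 0 → value 107.
Addends (after negating the subtrahend) have opposite signs, so signed overflow cannot occur.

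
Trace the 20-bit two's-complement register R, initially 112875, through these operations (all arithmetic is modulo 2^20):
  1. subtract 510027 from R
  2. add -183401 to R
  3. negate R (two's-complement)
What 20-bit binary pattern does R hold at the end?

10001101101111001001

Start: R = 112875 = 00011011100011101011.
R = 112875 − 510027 = -397152 = 10011111000010100000
R = -397152 + (-183401) = -580553; wraps to 468023 = 01110010010000110111
R = −(468023) = -468023 = 10001101101111001001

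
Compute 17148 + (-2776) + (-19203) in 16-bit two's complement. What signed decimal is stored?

-4831

17148 + (-2776) = 14372 (0011100000100100)
14372 + (-19203) = -4831 (1110110100100001)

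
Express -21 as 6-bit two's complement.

101011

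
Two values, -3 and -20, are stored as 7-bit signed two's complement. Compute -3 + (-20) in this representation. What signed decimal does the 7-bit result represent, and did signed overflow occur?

-23; no overflow

-3 → 1111101
-20 → 1101100
  1111101
+ 1101100
= 1101001  (discard carry-out 1)
Result 1101001: MSB = 1 → 105 − 128 = -23.
Both addends are negative and so is the stored result: no signed overflow.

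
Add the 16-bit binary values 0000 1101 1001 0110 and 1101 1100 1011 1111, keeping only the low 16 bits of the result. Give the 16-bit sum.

1110101001010101

  0000110110010110
+ 1101110010111111
= 1110101001010101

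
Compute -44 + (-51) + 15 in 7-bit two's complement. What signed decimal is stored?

48

-44 + (-51) = -95 → wraps to 33 (0100001)
33 + 15 = 48 (0110000)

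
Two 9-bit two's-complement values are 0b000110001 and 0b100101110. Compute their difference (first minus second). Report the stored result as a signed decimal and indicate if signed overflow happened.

-253; overflow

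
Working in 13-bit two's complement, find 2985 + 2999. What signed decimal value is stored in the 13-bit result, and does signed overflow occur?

2985 → 0101110101001
2999 → 0101110110111
  0101110101001
+ 0101110110111
= 1011101100000
Result 1011101100000: MSB = 1 → 5984 − 8192 = -2208.
Both addends are non-negative but the stored result is negative: signed overflow. The true value 2985 + 2999 = 5984 lies outside [-4096, 4095].

-2208; overflow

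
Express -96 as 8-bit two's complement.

|-96| = 96 = 01100000 in 8 bits.
Invert the bits: 10011111. Add 1: 10100000.
Check: 10100000 reads as 160 − 256 = -96.

10100000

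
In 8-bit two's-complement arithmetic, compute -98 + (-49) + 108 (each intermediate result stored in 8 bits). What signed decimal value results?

-98 + (-49) = -147 → wraps to 109 (01101101)
109 + 108 = 217 → wraps to -39 (11011001)

-39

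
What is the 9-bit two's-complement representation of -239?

100010001

|-239| = 239 = 011101111 in 9 bits.
Invert the bits: 100010000. Add 1: 100010001.
Check: 100010001 reads as 273 − 512 = -239.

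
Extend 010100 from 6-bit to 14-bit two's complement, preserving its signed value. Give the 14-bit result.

00000000010100

MSB of 010100 is 0; replicate it into the new high bits.
00000000|010100 → 00000000010100 (still 20).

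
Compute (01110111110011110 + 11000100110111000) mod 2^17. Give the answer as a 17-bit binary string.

00111100101010110

  01110111110011110
+ 11000100110111000
= 00111100101010110  (discard carry-out 1)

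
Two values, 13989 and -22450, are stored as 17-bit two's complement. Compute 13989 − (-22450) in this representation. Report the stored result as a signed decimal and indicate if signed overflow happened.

36439; no overflow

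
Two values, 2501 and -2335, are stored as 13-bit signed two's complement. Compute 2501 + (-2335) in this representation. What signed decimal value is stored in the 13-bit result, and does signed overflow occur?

166; no overflow

2501 → 0100111000101
-2335 → 1011011100001
  0100111000101
+ 1011011100001
= 0000010100110  (discard carry-out 1)
Result 0000010100110: MSB = 0 → value 166.
Addends have opposite signs, so signed overflow cannot occur.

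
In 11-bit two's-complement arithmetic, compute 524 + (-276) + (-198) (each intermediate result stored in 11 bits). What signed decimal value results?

524 + (-276) = 248 (00011111000)
248 + (-198) = 50 (00000110010)

50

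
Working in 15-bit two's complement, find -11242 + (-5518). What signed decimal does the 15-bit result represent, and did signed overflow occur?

16008; overflow

-11242 → 101010000010110
-5518 → 110101001110010
  101010000010110
+ 110101001110010
= 011111010001000  (discard carry-out 1)
Result 011111010001000: MSB = 0 → value 16008.
Both addends are negative but the stored result is non-negative: signed overflow. The true value -11242 + (-5518) = -16760 lies outside [-16384, 16383].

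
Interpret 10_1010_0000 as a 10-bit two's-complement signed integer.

MSB is 1, so the value is negative.
Invert: 0101011111. Add 1: 0101100000 = 352. So the value is −352.

-352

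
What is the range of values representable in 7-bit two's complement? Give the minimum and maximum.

min = -64, max = 63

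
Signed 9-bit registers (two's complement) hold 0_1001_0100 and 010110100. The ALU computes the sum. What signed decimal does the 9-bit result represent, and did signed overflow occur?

-184; overflow

0_1001_0100 → 010010100 = 148 (signed)
010110100 = 180 (signed)
  010010100
+ 010110100
= 101001000
Result 101001000: MSB = 1 → 328 − 512 = -184.
Both addends are non-negative but the stored result is negative: signed overflow. The true value 148 + 180 = 328 lies outside [-256, 255].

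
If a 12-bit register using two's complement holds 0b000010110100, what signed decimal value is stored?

180

MSB is 0, so the value is non-negative: 000010110100 = 180.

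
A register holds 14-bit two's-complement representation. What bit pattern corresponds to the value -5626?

|-5626| = 5626 = 01010111111010 in 14 bits.
Invert the bits: 10101000000101. Add 1: 10101000000110.

10101000000110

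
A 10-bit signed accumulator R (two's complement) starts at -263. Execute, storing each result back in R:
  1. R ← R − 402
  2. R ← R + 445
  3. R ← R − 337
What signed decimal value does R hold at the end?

Start: R = -263 = 1011111001.
R = -263 − 402 = -665; wraps to 359 = 0101100111
R = 359 + 445 = 804; wraps to -220 = 1100100100
R = -220 − 337 = -557; wraps to 467 = 0111010011

467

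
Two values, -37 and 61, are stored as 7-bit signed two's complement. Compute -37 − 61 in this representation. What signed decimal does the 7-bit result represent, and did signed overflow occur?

-37 → 1011011
61 → 0111101
Subtract via negate-and-add: invert 0111101 + 1 = 1000011 (i.e. -61).
  1011011
+ 1000011
= 0011110  (discard carry-out 1)
Result 0011110: MSB = 0 → value 30.
Both addends (after negating the subtrahend) are negative but the stored result is non-negative: signed overflow. The true value -37 − 61 = -98 lies outside [-64, 63].

30; overflow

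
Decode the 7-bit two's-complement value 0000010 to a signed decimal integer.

MSB is 0, so the value is non-negative: 0000010 = 2.

2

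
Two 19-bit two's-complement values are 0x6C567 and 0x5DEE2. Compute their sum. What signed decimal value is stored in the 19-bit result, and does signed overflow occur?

0x6C567 = 1101100010101100111 = -80537 (signed)
0x5DEE2 = 1011101111011100010 = -139550 (signed)
  1101100010101100111
+ 1011101111011100010
= 1001010010001001001  (discard carry-out 1)
Result 1001010010001001001: MSB = 1 → 304201 − 524288 = -220087.
Both addends are negative and so is the stored result: no signed overflow.

-220087; no overflow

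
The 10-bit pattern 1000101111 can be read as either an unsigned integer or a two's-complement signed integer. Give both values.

unsigned = 559, signed = -465

Unsigned: 1000101111 = 559.
Signed: MSB=1 → 559 − 1024 = -465.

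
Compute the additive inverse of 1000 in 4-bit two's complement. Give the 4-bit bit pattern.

Invert: 0111. Add 1: 1000.
(1000 is the minimum value -8; its negation overflows and yields itself.)

1000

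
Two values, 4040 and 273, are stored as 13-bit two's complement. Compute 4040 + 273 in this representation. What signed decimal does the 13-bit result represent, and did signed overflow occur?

4040 → 0111111001000
273 → 0000100010001
  0111111001000
+ 0000100010001
= 1000011011001
Result 1000011011001: MSB = 1 → 4313 − 8192 = -3879.
Both addends are non-negative but the stored result is negative: signed overflow. The true value 4040 + 273 = 4313 lies outside [-4096, 4095].

-3879; overflow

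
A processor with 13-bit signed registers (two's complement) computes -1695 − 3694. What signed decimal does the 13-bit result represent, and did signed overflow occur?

2803; overflow

-1695 → 1100101100001
3694 → 0111001101110
Subtract via negate-and-add: invert 0111001101110 + 1 = 1000110010010 (i.e. -3694).
  1100101100001
+ 1000110010010
= 0101011110011  (discard carry-out 1)
Result 0101011110011: MSB = 0 → value 2803.
Both addends (after negating the subtrahend) are negative but the stored result is non-negative: signed overflow. The true value -1695 − 3694 = -5389 lies outside [-4096, 4095].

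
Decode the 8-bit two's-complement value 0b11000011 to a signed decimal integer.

MSB is 1, so the value is negative.
Unsigned reading: 195. Subtract 2^8 = 256: 195 − 256 = -61.

-61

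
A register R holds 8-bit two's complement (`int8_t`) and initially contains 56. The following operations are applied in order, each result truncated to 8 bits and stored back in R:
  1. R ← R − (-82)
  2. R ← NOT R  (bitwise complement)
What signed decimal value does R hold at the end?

Start: R = 56 = 00111000.
R = 56 − (-82) = 138; wraps to -118 = 10001010
R = NOT 10001010 = 01110101 = 117

117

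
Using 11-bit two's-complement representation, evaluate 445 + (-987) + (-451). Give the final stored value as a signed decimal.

445 + (-987) = -542 (10111100010)
-542 + (-451) = -993 (10000011111)

-993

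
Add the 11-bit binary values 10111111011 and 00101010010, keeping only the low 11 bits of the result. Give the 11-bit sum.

  10111111011
+ 00101010010
= 11101001101

11101001101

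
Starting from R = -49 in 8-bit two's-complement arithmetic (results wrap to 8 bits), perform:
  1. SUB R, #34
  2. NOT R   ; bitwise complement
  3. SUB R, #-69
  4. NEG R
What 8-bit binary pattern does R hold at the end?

01101001

Start: R = -49 = 11001111.
R = -49 − 34 = -83 = 10101101
R = NOT 10101101 = 01010010 = 82
R = 82 − (-69) = 151; wraps to -105 = 10010111
R = −(-105) = 105 = 01101001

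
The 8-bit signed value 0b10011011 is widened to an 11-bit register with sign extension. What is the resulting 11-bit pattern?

MSB of 10011011 is 1; replicate it into the new high bits.
111|10011011 → 11110011011 (still -101).

11110011011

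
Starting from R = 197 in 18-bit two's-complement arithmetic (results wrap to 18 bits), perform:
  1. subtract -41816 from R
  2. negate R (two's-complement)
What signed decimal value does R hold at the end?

Start: R = 197 = 000000000011000101.
R = 197 − (-41816) = 42013 = 001010010000011101
R = −(42013) = -42013 = 110101101111100011

-42013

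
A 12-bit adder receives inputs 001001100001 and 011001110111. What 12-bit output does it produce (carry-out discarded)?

100011011000

  001001100001
+ 011001110111
= 100011011000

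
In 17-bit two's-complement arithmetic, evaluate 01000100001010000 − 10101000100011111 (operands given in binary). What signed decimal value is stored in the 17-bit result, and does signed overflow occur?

-51407; overflow

01000100001010000 = 34896 (signed)
10101000100011111 = -44769 (signed)
Subtract via negate-and-add: invert 10101000100011111 + 1 = 01010111011100001 (i.e. 44769).
  01000100001010000
+ 01010111011100001
= 10011011100110001
Result 10011011100110001: MSB = 1 → 79665 − 131072 = -51407.
Both addends (after negating the subtrahend) are non-negative but the stored result is negative: signed overflow. The true value 34896 − (-44769) = 79665 lies outside [-65536, 65535].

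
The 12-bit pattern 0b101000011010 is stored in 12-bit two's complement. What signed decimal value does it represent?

-1510

MSB is 1, so the value is negative.
Unsigned reading: 2586. Subtract 2^12 = 4096: 2586 − 4096 = -1510.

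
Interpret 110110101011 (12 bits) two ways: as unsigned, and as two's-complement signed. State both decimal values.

unsigned = 3499, signed = -597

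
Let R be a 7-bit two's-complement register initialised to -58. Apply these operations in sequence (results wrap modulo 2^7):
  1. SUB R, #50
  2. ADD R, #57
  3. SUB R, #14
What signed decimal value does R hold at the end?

63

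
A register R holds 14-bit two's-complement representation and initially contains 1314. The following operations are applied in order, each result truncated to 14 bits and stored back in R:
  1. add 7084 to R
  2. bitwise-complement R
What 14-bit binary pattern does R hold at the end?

01111100110001

Start: R = 1314 = 00010100100010.
R = 1314 + 7084 = 8398; wraps to -7986 = 10000011001110
R = NOT 10000011001110 = 01111100110001 = 7985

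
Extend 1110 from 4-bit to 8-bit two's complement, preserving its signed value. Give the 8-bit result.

MSB of 1110 is 1; replicate it into the new high bits.
1111|1110 → 11111110 (still -2).

11111110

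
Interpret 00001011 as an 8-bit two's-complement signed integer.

11

MSB is 0, so the value is non-negative: 00001011 = 11.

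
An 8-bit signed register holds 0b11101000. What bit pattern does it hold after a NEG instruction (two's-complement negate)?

Invert: 00010111. Add 1: 00011000.

00011000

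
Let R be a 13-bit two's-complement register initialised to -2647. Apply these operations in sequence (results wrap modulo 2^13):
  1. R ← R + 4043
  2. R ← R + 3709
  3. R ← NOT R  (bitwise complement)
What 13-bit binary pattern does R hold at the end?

Start: R = -2647 = 1010110101001.
R = -2647 + 4043 = 1396 = 0010101110100
R = 1396 + 3709 = 5105; wraps to -3087 = 1001111110001
R = NOT 1001111110001 = 0110000001110 = 3086

0110000001110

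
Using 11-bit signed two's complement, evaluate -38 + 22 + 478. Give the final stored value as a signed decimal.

462

-38 + 22 = -16 (11111110000)
-16 + 478 = 462 (00111001110)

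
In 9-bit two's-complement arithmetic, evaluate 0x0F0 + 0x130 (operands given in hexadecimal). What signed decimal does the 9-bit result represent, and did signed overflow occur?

0x0F0 = 011110000 = 240 (signed)
0x130 = 100110000 = -208 (signed)
  011110000
+ 100110000
= 000100000  (discard carry-out 1)
Result 000100000: MSB = 0 → value 32.
Addends have opposite signs, so signed overflow cannot occur.

32; no overflow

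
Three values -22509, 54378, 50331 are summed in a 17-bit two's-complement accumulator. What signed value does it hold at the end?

-48872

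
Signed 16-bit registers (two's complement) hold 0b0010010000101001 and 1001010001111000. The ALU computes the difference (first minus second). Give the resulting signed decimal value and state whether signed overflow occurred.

0b0010010000101001 → 0010010000101001 = 9257 (signed)
1001010001111000 = -27528 (signed)
Subtract via negate-and-add: invert 1001010001111000 + 1 = 0110101110001000 (i.e. 27528).
  0010010000101001
+ 0110101110001000
= 1000111110110001
Result 1000111110110001: MSB = 1 → 36785 − 65536 = -28751.
Both addends (after negating the subtrahend) are non-negative but the stored result is negative: signed overflow. The true value 9257 − (-27528) = 36785 lies outside [-32768, 32767].

-28751; overflow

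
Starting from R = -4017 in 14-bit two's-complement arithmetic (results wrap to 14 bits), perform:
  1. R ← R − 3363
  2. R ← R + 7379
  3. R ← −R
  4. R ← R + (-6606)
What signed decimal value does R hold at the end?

Start: R = -4017 = 11000001001111.
R = -4017 − 3363 = -7380 = 10001100101100
R = -7380 + 7379 = -1 = 11111111111111
R = −(-1) = 1 = 00000000000001
R = 1 + (-6606) = -6605 = 10011000110011

-6605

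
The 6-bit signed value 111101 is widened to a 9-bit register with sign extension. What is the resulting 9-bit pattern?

MSB of 111101 is 1; replicate it into the new high bits.
111|111101 → 111111101 (still -3).

111111101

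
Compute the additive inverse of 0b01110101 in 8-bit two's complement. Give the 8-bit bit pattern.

10001011

Invert: 10001010. Add 1: 10001011.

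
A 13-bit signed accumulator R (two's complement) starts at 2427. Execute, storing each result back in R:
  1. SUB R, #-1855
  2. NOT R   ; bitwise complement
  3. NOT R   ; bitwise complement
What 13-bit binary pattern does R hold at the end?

Start: R = 2427 = 0100101111011.
R = 2427 − (-1855) = 4282; wraps to -3910 = 1000010111010
R = NOT 1000010111010 = 0111101000101 = 3909
R = NOT 0111101000101 = 1000010111010 = -3910

1000010111010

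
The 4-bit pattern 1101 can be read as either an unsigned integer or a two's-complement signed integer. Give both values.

Unsigned: 1101 = 13.
Signed: MSB=1 → 13 − 16 = -3.

unsigned = 13, signed = -3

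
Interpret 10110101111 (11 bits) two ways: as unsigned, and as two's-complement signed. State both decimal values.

Unsigned: 10110101111 = 1455.
Signed: MSB=1 → 1455 − 2048 = -593.

unsigned = 1455, signed = -593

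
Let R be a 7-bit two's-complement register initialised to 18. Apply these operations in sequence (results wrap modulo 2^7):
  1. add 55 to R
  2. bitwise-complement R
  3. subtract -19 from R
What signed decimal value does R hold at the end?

-55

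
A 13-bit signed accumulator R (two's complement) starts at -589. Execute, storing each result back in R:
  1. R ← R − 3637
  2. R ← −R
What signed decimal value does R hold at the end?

Start: R = -589 = 1110110110011.
R = -589 − 3637 = -4226; wraps to 3966 = 0111101111110
R = −(3966) = -3966 = 1000010000010

-3966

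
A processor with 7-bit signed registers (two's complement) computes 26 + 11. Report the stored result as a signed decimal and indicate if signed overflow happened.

26 → 0011010
11 → 0001011
  0011010
+ 0001011
= 0100101
Result 0100101: MSB = 0 → value 37.
Both addends are non-negative and so is the stored result: no signed overflow.

37; no overflow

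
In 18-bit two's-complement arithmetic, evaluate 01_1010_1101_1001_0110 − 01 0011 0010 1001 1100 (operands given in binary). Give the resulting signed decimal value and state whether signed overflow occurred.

31482; no overflow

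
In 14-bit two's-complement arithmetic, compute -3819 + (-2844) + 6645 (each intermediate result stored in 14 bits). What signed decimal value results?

-3819 + (-2844) = -6663 (10010111111001)
-6663 + 6645 = -18 (11111111101110)

-18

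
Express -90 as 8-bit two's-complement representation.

|-90| = 90 = 01011010 in 8 bits.
Invert the bits: 10100101. Add 1: 10100110.

10100110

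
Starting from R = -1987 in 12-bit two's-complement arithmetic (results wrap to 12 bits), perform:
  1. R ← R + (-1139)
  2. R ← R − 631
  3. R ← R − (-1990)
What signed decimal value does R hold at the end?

-1767

Start: R = -1987 = 100000111101.
R = -1987 + (-1139) = -3126; wraps to 970 = 001111001010
R = 970 − 631 = 339 = 000101010011
R = 339 − (-1990) = 2329; wraps to -1767 = 100100011001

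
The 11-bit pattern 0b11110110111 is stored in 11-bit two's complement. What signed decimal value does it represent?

-73

MSB is 1, so the value is negative.
Invert: 00001001000. Add 1: 00001001001 = 73. So the value is −73.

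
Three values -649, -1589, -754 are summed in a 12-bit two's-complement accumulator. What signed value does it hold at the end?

-649 + (-1589) = -2238 → wraps to 1858 (011101000010)
1858 + (-754) = 1104 (010001010000)

1104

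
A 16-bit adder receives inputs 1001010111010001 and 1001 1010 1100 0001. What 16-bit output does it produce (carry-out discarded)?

  1001010111010001
+ 1001101011000001
= 0011000010010010  (discard carry-out 1)

0011000010010010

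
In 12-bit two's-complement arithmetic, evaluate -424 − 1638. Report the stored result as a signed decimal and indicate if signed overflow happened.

2034; overflow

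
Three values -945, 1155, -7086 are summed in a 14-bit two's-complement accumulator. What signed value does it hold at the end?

-6876

-945 + 1155 = 210 (00000011010010)
210 + (-7086) = -6876 (10010100100100)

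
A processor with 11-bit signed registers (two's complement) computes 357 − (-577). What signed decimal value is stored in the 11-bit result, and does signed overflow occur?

934; no overflow

357 → 00101100101
-577 → 10110111111
Subtract via negate-and-add: invert 10110111111 + 1 = 01001000001 (i.e. 577).
  00101100101
+ 01001000001
= 01110100110
Result 01110100110: MSB = 0 → value 934.
Both addends (after negating the subtrahend) are non-negative and so is the stored result: no signed overflow.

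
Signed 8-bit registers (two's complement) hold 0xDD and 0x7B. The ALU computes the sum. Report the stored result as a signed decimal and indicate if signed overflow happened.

0xDD = 11011101 = -35 (signed)
0x7B = 01111011 = 123 (signed)
  11011101
+ 01111011
= 01011000  (discard carry-out 1)
Result 01011000: MSB = 0 → value 88.
Addends have opposite signs, so signed overflow cannot occur.

88; no overflow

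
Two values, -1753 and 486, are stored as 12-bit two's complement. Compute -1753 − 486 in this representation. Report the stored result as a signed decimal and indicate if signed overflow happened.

-1753 → 100100100111
486 → 000111100110
Subtract via negate-and-add: invert 000111100110 + 1 = 111000011010 (i.e. -486).
  100100100111
+ 111000011010
= 011101000001  (discard carry-out 1)
Result 011101000001: MSB = 0 → value 1857.
Both addends (after negating the subtrahend) are negative but the stored result is non-negative: signed overflow. The true value -1753 − 486 = -2239 lies outside [-2048, 2047].

1857; overflow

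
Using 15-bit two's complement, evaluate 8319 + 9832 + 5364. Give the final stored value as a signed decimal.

-9253

8319 + 9832 = 18151 → wraps to -14617 (100011011100111)
-14617 + 5364 = -9253 (101101111011011)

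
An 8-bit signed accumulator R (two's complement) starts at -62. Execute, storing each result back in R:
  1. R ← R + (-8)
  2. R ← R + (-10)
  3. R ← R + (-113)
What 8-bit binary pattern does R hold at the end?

00111111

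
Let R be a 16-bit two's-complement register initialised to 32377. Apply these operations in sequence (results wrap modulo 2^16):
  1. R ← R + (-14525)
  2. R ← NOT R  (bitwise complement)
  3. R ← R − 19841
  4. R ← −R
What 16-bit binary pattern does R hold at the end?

Start: R = 32377 = 0111111001111001.
R = 32377 + (-14525) = 17852 = 0100010110111100
R = NOT 0100010110111100 = 1011101001000011 = -17853
R = -17853 − 19841 = -37694; wraps to 27842 = 0110110011000010
R = −(27842) = -27842 = 1001001100111110

1001001100111110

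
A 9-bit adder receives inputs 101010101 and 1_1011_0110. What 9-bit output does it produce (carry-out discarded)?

  101010101
+ 110110110
= 100001011  (discard carry-out 1)

100001011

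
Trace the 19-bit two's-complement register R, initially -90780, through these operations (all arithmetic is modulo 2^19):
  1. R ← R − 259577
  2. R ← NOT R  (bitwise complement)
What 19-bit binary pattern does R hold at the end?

1010101100010010100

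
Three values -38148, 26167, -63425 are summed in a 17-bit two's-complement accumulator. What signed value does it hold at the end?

55666

-38148 + 26167 = -11981 (11101000100110011)
-11981 + (-63425) = -75406 → wraps to 55666 (01101100101110010)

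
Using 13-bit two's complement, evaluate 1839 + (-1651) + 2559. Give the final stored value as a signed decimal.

1839 + (-1651) = 188 (0000010111100)
188 + 2559 = 2747 (0101010111011)

2747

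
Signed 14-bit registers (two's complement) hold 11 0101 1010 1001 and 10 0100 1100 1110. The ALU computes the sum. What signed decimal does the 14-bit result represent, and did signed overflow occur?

6775; overflow

11 0101 1010 1001 → 11010110101001 = -2647 (signed)
10 0100 1100 1110 → 10010011001110 = -6962 (signed)
  11010110101001
+ 10010011001110
= 01101001110111  (discard carry-out 1)
Result 01101001110111: MSB = 0 → value 6775.
Both addends are negative but the stored result is non-negative: signed overflow. The true value -2647 + (-6962) = -9609 lies outside [-8192, 8191].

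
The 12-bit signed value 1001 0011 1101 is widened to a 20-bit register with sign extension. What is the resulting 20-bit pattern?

11111111100100111101

MSB of 100100111101 is 1; replicate it into the new high bits.
11111111|100100111101 → 11111111100100111101 (still -1731).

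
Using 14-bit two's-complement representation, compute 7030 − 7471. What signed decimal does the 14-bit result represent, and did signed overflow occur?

-441; no overflow

7030 → 01101101110110
7471 → 01110100101111
Subtract via negate-and-add: invert 01110100101111 + 1 = 10001011010001 (i.e. -7471).
  01101101110110
+ 10001011010001
= 11111001000111
Result 11111001000111: MSB = 1 → 15943 − 16384 = -441.
Addends (after negating the subtrahend) have opposite signs, so signed overflow cannot occur.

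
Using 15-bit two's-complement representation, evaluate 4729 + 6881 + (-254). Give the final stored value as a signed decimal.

11356

4729 + 6881 = 11610 (010110101011010)
11610 + (-254) = 11356 (010110001011100)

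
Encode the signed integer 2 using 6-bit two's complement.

000010

2 is non-negative, so write it directly in 6 bits: 000010.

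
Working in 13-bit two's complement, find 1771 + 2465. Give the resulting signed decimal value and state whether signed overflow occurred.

1771 → 0011011101011
2465 → 0100110100001
  0011011101011
+ 0100110100001
= 1000010001100
Result 1000010001100: MSB = 1 → 4236 − 8192 = -3956.
Both addends are non-negative but the stored result is negative: signed overflow. The true value 1771 + 2465 = 4236 lies outside [-4096, 4095].

-3956; overflow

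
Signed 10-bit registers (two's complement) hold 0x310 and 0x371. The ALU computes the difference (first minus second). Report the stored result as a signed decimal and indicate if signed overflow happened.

-97; no overflow

0x310 = 1100010000 = -240 (signed)
0x371 = 1101110001 = -143 (signed)
Subtract via negate-and-add: invert 1101110001 + 1 = 0010001111 (i.e. 143).
  1100010000
+ 0010001111
= 1110011111
Result 1110011111: MSB = 1 → 927 − 1024 = -97.
Addends (after negating the subtrahend) have opposite signs, so signed overflow cannot occur.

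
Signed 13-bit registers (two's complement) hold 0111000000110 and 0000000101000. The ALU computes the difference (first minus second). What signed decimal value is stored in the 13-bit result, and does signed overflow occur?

3550; no overflow

0111000000110 = 3590 (signed)
0000000101000 = 40 (signed)
Subtract via negate-and-add: invert 0000000101000 + 1 = 1111111011000 (i.e. -40).
  0111000000110
+ 1111111011000
= 0110111011110  (discard carry-out 1)
Result 0110111011110: MSB = 0 → value 3550.
Addends (after negating the subtrahend) have opposite signs, so signed overflow cannot occur.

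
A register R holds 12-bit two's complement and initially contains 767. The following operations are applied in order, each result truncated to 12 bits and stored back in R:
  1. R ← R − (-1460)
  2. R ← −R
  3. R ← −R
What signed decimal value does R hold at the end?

-1869

Start: R = 767 = 001011111111.
R = 767 − (-1460) = 2227; wraps to -1869 = 100010110011
R = −(-1869) = 1869 = 011101001101
R = −(1869) = -1869 = 100010110011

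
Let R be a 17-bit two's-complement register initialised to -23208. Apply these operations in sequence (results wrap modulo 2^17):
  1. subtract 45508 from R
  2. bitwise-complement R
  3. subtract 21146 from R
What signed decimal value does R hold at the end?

47569

Start: R = -23208 = 11010010101011000.
R = -23208 − 45508 = -68716; wraps to 62356 = 01111001110010100
R = NOT 01111001110010100 = 10000110001101011 = -62357
R = -62357 − 21146 = -83503; wraps to 47569 = 01011100111010001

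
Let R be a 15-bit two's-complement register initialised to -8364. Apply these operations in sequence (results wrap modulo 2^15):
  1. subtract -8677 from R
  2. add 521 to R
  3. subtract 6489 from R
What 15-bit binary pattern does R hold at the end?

Start: R = -8364 = 101111101010100.
R = -8364 − (-8677) = 313 = 000000100111001
R = 313 + 521 = 834 = 000001101000010
R = 834 − 6489 = -5655 = 110100111101001

110100111101001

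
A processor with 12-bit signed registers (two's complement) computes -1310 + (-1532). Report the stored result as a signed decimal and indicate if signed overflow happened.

-1310 → 101011100010
-1532 → 101000000100
  101011100010
+ 101000000100
= 010011100110  (discard carry-out 1)
Result 010011100110: MSB = 0 → value 1254.
Both addends are negative but the stored result is non-negative: signed overflow. The true value -1310 + (-1532) = -2842 lies outside [-2048, 2047].

1254; overflow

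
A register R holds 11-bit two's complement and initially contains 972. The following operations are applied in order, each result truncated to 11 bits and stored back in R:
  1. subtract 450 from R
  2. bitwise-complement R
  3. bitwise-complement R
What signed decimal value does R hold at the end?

522

Start: R = 972 = 01111001100.
R = 972 − 450 = 522 = 01000001010
R = NOT 01000001010 = 10111110101 = -523
R = NOT 10111110101 = 01000001010 = 522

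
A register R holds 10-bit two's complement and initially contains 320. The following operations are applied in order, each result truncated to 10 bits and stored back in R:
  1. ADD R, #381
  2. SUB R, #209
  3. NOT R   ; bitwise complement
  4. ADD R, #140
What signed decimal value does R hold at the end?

-353

Start: R = 320 = 0101000000.
R = 320 + 381 = 701; wraps to -323 = 1010111101
R = -323 − 209 = -532; wraps to 492 = 0111101100
R = NOT 0111101100 = 1000010011 = -493
R = -493 + 140 = -353 = 1010011111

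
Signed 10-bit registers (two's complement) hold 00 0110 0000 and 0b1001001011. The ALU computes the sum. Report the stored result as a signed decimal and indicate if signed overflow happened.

-341; no overflow

00 0110 0000 → 0001100000 = 96 (signed)
0b1001001011 → 1001001011 = -437 (signed)
  0001100000
+ 1001001011
= 1010101011
Result 1010101011: MSB = 1 → 683 − 1024 = -341.
Addends have opposite signs, so signed overflow cannot occur.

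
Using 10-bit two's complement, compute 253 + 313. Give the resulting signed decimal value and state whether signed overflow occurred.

-458; overflow

253 → 0011111101
313 → 0100111001
  0011111101
+ 0100111001
= 1000110110
Result 1000110110: MSB = 1 → 566 − 1024 = -458.
Both addends are non-negative but the stored result is negative: signed overflow. The true value 253 + 313 = 566 lies outside [-512, 511].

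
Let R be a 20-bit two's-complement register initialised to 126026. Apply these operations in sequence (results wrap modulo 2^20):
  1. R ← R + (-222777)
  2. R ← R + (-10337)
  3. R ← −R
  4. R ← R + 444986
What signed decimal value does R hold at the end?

-496502

Start: R = 126026 = 00011110110001001010.
R = 126026 + (-222777) = -96751 = 11101000011000010001
R = -96751 + (-10337) = -107088 = 11100101110110110000
R = −(-107088) = 107088 = 00011010001001010000
R = 107088 + 444986 = 552074; wraps to -496502 = 10000110110010001010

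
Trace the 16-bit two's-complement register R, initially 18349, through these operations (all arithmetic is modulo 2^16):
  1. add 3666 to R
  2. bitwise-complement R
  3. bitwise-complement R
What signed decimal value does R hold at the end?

Start: R = 18349 = 0100011110101101.
R = 18349 + 3666 = 22015 = 0101010111111111
R = NOT 0101010111111111 = 1010101000000000 = -22016
R = NOT 1010101000000000 = 0101010111111111 = 22015

22015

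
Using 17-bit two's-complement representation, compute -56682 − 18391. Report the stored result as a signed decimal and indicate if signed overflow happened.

-56682 → 10010001010010110
18391 → 00100011111010111
Subtract via negate-and-add: invert 00100011111010111 + 1 = 11011100000101001 (i.e. -18391).
  10010001010010110
+ 11011100000101001
= 01101101010111111  (discard carry-out 1)
Result 01101101010111111: MSB = 0 → value 55999.
Both addends (after negating the subtrahend) are negative but the stored result is non-negative: signed overflow. The true value -56682 − 18391 = -75073 lies outside [-65536, 65535].

55999; overflow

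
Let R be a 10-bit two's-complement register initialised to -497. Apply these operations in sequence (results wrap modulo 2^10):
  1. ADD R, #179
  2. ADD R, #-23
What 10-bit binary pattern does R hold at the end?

1010101011

Start: R = -497 = 1000001111.
R = -497 + 179 = -318 = 1011000010
R = -318 + (-23) = -341 = 1010101011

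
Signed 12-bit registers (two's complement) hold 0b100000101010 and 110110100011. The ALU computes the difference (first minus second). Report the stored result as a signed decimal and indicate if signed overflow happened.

0b100000101010 → 100000101010 = -2006 (signed)
110110100011 = -605 (signed)
Subtract via negate-and-add: invert 110110100011 + 1 = 001001011101 (i.e. 605).
  100000101010
+ 001001011101
= 101010000111
Result 101010000111: MSB = 1 → 2695 − 4096 = -1401.
Addends (after negating the subtrahend) have opposite signs, so signed overflow cannot occur.

-1401; no overflow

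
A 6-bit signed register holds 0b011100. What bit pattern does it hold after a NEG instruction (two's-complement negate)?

100100

Invert: 100011. Add 1: 100100.
Check: 011100 = 28, 100100 = -28.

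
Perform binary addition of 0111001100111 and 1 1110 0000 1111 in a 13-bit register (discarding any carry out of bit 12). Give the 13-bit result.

0110001110110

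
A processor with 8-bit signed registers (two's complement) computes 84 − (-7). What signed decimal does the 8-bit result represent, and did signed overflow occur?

91; no overflow

84 → 01010100
-7 → 11111001
Subtract via negate-and-add: invert 11111001 + 1 = 00000111 (i.e. 7).
  01010100
+ 00000111
= 01011011
Result 01011011: MSB = 0 → value 91.
Both addends (after negating the subtrahend) are non-negative and so is the stored result: no signed overflow.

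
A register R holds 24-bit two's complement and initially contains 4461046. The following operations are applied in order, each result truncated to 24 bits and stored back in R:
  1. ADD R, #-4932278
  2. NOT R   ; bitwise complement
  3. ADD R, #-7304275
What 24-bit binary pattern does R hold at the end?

100101111011110001101100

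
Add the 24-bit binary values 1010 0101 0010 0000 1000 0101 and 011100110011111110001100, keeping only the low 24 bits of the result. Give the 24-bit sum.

000110000110000000010001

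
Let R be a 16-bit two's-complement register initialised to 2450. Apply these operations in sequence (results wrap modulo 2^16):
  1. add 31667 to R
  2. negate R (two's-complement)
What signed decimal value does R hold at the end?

Start: R = 2450 = 0000100110010010.
R = 2450 + 31667 = 34117; wraps to -31419 = 1000010101000101
R = −(-31419) = 31419 = 0111101010111011

31419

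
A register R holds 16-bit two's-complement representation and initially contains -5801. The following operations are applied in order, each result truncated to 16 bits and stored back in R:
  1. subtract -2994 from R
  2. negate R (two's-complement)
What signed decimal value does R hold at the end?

Start: R = -5801 = 1110100101010111.
R = -5801 − (-2994) = -2807 = 1111010100001001
R = −(-2807) = 2807 = 0000101011110111

2807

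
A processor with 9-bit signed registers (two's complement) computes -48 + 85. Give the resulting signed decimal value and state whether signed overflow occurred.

37; no overflow

-48 → 111010000
85 → 001010101
  111010000
+ 001010101
= 000100101  (discard carry-out 1)
Result 000100101: MSB = 0 → value 37.
Addends have opposite signs, so signed overflow cannot occur.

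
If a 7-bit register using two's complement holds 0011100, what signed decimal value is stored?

MSB is 0, so the value is non-negative: 0011100 = 28.

28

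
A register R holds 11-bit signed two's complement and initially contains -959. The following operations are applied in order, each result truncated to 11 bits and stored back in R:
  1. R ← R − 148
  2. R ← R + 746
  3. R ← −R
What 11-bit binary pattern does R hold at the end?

00101101001

Start: R = -959 = 10001000001.
R = -959 − 148 = -1107; wraps to 941 = 01110101101
R = 941 + 746 = 1687; wraps to -361 = 11010010111
R = −(-361) = 361 = 00101101001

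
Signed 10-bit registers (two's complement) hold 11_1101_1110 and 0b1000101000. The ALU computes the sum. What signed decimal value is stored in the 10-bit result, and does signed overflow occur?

-506; no overflow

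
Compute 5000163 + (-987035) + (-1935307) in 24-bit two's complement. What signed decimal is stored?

2077821

5000163 + (-987035) = 4013128 (001111010011110001001000)
4013128 + (-1935307) = 2077821 (000111111011010001111101)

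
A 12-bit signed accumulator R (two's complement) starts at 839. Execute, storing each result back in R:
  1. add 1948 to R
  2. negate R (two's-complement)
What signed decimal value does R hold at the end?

1309

Start: R = 839 = 001101000111.
R = 839 + 1948 = 2787; wraps to -1309 = 101011100011
R = −(-1309) = 1309 = 010100011101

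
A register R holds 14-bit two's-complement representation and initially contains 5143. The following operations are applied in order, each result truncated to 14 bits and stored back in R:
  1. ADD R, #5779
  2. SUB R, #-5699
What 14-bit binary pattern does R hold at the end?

Start: R = 5143 = 01010000010111.
R = 5143 + 5779 = 10922; wraps to -5462 = 10101010101010
R = -5462 − (-5699) = 237 = 00000011101101

00000011101101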